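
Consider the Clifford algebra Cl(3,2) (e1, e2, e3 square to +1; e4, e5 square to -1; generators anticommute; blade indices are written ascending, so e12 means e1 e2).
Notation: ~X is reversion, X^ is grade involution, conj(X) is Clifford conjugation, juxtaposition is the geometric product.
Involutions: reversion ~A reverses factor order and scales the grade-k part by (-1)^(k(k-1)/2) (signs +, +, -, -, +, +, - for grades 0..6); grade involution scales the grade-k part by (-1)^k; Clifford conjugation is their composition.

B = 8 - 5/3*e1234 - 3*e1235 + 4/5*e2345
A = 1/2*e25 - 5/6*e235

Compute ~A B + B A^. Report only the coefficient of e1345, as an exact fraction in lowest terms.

first term: 5/2*e1 - 2/3*e4 - 3/2*e13 - 4*e25 - 2/5*e34 + 25/18*e145 + 20/3*e235 - 5/6*e1345
second term: -5/2*e1 + 2/3*e4 + 3/2*e13 + 4*e25 + 2/5*e34 + 25/18*e145 + 20/3*e235 - 5/6*e1345
Answer: -5/3


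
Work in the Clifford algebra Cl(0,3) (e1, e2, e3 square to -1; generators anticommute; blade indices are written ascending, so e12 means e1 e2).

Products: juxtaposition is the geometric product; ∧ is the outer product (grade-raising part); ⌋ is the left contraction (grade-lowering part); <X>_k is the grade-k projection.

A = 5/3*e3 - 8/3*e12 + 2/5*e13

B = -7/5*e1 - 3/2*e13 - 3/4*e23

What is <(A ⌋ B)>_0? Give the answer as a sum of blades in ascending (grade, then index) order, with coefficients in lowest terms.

step 1: 3/5 - 5/2*e1 - 5/4*e2
step 2: 3/5
Answer: 3/5


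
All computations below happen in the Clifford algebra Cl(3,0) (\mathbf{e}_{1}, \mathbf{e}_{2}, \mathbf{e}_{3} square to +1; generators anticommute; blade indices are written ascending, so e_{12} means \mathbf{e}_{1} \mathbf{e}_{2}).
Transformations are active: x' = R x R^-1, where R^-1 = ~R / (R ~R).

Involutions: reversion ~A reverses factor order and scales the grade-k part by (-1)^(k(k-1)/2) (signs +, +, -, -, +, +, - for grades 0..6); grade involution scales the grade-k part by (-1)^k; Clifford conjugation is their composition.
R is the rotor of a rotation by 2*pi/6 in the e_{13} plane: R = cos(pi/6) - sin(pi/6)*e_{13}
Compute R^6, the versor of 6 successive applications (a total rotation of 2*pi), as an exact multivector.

Rotor phase runs at HALF the rotation angle; powers of one rotor simply add phase, so after 6 steps in e_{13} the phase is 6*pi/6 = \pi and R^6 = cos(\pi) - sin(\pi)*e_{13}.
cos(\pi) = -1 and sin(\pi) = 0, so R^6 = -1. The total rotation 2*pi is 1 full turn, so every vector returns to itself, yet the rotor is -1, on the OTHER sheet of the double cover (an odd number of 2*pi turns).
Answer: -1


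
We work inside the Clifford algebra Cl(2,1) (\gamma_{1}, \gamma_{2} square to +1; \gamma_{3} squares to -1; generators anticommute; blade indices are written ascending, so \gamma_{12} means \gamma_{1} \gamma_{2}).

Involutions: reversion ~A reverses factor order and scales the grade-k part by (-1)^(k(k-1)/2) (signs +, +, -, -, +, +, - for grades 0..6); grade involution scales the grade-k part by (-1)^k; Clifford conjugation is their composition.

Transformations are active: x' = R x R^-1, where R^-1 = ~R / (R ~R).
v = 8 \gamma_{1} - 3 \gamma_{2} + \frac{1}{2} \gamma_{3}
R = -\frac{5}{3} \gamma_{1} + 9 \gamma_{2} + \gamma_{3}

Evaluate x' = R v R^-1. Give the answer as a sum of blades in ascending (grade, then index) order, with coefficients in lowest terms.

~R = -\frac{5}{3} \gamma_{1} + 9 \gamma_{2} + \gamma_{3}, and R ~R = \frac{745}{9}, so R^-1 = ~R / (\frac{745}{9}).
R v = -\frac{245}{6} - 67 \gamma_{12} - \frac{53}{6} \gamma_{13} + \frac{15}{2} \gamma_{23}
Answer: -\frac{947}{149} \gamma_{1} - \frac{876}{149} \gamma_{2} - \frac{443}{298} \gamma_{3}


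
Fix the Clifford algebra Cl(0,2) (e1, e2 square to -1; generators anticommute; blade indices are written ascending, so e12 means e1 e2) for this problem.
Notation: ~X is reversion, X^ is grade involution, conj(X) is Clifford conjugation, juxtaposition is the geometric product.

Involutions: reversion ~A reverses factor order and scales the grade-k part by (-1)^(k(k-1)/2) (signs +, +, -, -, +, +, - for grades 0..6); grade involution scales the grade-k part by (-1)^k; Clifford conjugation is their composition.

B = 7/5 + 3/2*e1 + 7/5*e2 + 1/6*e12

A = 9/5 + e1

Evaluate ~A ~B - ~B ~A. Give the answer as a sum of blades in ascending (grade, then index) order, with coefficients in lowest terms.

first term: 51/50 + 41/10*e1 + 403/150*e2 + 11/10*e12
second term: 51/50 + 41/10*e1 + 353/150*e2 - 17/10*e12
Answer: 1/3*e2 + 14/5*e12


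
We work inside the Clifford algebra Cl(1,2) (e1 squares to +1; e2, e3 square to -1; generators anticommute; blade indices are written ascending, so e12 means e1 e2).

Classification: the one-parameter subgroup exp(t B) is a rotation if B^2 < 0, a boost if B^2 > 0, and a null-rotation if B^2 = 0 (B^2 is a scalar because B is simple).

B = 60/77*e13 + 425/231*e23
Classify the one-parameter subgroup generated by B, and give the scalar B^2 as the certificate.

B^2 term by term: the squares give (60/77)^2*(e13)^2 + (425/231)^2*(e23)^2 = 3600/5929*(+1) + 180625/53361*(-1) = -25/9 (each basis 2-blade squares to minus the product of its generators' squares); cross terms between blades sharing an index anticommute and cancel. So B^2 = -25/9.
Answer: rotation, certificate B^2 = -25/9. Certificate logic: -25/9 is a conjugation-invariant scalar, so its sign fixes rotation versus boost versus null-rotation outright.


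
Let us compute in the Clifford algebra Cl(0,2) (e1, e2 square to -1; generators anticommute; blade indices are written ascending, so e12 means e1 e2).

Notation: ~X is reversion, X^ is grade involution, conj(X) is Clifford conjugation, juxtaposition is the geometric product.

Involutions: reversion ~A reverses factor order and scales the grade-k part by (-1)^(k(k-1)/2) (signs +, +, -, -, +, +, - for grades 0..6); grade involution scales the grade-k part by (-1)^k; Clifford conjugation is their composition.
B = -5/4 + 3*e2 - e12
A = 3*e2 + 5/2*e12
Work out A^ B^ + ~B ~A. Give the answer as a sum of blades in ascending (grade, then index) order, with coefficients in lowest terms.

first term: -13/2 + 21/2*e1 + 15/4*e2 - 25/8*e12
second term: -13/2 - 21/2*e1 - 15/4*e2 + 25/8*e12
Answer: -13


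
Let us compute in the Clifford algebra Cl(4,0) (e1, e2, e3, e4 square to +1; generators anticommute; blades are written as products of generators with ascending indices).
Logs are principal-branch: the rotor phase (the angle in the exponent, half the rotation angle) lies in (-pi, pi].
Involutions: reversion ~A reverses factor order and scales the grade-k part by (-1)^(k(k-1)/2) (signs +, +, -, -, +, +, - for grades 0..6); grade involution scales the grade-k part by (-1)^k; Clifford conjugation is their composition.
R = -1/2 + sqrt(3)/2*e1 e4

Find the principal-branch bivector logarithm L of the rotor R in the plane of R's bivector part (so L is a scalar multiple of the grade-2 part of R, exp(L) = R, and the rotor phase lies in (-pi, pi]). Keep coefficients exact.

The scalar part of R is -1/2, which pins the rotor phase on the principal branch; dividing the bivector part by the sine of that phase recovers the unit plane, and L is the phase times that plane.
Concretely: cos(phase) = -1/2 gives phase = ±2*pi/3, and since phase/sin(phase) is even the sign is immaterial: L = (phase/sin(phase)) * <R>_2 = (4*sqrt(3)*pi/9) * <R>_2.
Answer: 2*pi/3*e1 e4


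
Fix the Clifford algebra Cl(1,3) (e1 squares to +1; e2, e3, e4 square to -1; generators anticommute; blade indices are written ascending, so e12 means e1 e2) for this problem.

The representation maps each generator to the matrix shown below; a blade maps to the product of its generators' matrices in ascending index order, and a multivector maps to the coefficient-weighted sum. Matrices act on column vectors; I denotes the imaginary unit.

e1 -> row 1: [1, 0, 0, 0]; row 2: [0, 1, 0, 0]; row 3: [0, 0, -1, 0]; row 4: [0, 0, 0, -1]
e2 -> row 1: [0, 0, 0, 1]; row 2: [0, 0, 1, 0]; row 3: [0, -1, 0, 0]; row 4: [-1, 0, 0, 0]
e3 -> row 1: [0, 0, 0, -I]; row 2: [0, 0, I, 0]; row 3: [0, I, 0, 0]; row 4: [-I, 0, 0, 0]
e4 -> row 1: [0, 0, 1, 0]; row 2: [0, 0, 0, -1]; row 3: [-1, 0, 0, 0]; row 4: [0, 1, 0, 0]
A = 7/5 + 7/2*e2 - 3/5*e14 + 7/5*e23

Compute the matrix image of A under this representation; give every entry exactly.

Bivector images (products of the table entries): rho(e14) = rho(e1)rho(e4) = row 1: [0, 0, 1, 0]; row 2: [0, 0, 0, -1]; row 3: [1, 0, 0, 0]; row 4: [0, -1, 0, 0]; rho(e23) = rho(e2)rho(e3) = row 1: [-I, 0, 0, 0]; row 2: [0, I, 0, 0]; row 3: [0, 0, -I, 0]; row 4: [0, 0, 0, I].
M = (7/5)*1 + (7/2)*rho(e2) + (-3/5)*rho(e14) + (7/5)*rho(e23), summed entrywise (1 is the identity matrix):
Answer: row 1: [7/5 - 7*I/5, 0, -3/5, 7/2]; row 2: [0, 7/5 + 7*I/5, 7/2, 3/5]; row 3: [-3/5, -7/2, 7/5 - 7*I/5, 0]; row 4: [-7/2, 3/5, 0, 7/5 + 7*I/5]


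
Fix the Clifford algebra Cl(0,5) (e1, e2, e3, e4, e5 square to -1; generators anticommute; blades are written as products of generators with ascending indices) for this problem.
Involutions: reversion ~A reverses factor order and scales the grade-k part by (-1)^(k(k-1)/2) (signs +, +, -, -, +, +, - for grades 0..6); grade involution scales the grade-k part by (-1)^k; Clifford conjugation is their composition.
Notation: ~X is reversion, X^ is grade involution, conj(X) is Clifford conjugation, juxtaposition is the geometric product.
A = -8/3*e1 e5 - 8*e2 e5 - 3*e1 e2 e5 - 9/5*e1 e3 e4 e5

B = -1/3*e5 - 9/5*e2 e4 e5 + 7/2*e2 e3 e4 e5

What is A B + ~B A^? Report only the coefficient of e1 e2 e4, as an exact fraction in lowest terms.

first term: -8/9*e1 - 8/3*e2 + 72/5*e4 + 53/10*e1 e2 + 27/5*e1 e4 + 28*e3 e4 + 81/25*e1 e2 e3 - 24/5*e1 e2 e4 + 99/10*e1 e3 e4 - 28/3*e1 e2 e3 e4
second term: 8/9*e1 + 8/3*e2 - 72/5*e4 - 53/10*e1 e2 - 27/5*e1 e4 + 28*e3 e4 - 81/25*e1 e2 e3 - 24/5*e1 e2 e4 - 99/10*e1 e3 e4 + 28/3*e1 e2 e3 e4
Answer: -48/5


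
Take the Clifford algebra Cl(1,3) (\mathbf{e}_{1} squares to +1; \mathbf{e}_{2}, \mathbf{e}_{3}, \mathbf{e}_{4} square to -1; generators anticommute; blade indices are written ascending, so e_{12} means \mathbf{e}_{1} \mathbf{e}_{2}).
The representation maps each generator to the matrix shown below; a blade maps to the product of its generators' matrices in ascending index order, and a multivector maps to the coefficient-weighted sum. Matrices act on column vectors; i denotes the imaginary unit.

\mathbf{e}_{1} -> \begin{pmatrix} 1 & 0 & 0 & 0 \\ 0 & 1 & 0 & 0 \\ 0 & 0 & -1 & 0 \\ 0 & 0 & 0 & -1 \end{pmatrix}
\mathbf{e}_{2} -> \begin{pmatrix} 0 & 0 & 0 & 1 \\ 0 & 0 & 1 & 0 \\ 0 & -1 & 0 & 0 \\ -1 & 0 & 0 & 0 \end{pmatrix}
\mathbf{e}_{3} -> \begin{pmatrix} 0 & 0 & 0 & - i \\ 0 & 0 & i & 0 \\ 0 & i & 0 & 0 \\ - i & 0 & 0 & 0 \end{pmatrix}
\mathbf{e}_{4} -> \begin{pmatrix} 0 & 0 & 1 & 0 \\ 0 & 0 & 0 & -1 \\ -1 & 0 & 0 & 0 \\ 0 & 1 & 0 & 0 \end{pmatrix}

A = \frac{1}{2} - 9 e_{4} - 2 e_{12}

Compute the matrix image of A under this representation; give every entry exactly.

Bivector images (products of the table entries): rho(e_{12}) = rho(\mathbf{e}_{1})rho(\mathbf{e}_{2}) = \begin{pmatrix} 0 & 0 & 0 & 1 \\ 0 & 0 & 1 & 0 \\ 0 & 1 & 0 & 0 \\ 1 & 0 & 0 & 0 \end{pmatrix}.
M = (\frac{1}{2})*1 + (-9)*rho(e_{4}) + (-2)*rho(e_{12}), summed entrywise (1 is the identity matrix):
Answer: \begin{pmatrix} \frac{1}{2} & 0 & -9 & -2 \\ 0 & \frac{1}{2} & -2 & 9 \\ 9 & -2 & \frac{1}{2} & 0 \\ -2 & -9 & 0 & \frac{1}{2} \end{pmatrix}


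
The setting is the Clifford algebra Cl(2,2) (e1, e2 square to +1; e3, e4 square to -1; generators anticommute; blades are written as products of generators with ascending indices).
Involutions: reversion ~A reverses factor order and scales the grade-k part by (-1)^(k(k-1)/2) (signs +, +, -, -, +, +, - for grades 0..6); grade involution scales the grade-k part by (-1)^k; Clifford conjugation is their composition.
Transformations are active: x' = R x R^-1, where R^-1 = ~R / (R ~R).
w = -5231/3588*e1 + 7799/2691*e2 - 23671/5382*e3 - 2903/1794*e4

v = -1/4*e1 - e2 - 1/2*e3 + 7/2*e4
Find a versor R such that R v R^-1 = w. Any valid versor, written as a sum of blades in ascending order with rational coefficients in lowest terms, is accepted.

Here q(v) = q(w) = -183/16; the classical choice R = v + w = -1532/897*e1 + 5108/2691*e2 - 13181/2691*e3 + 1688/897*e4 then realises v -> w under the sandwich.
Answer: -1532/897*e1 + 5108/2691*e2 - 13181/2691*e3 + 1688/897*e4


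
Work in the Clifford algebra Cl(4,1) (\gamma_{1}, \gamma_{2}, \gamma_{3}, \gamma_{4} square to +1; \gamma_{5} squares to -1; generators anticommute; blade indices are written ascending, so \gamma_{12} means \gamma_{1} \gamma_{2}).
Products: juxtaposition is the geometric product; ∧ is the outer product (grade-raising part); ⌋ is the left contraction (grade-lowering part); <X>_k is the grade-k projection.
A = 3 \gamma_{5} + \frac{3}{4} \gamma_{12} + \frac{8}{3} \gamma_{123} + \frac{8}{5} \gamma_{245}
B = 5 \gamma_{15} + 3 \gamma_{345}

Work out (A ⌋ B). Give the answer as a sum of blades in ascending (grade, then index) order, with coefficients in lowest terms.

step 1: 15 \gamma_{1} - 9 \gamma_{34}
Answer: 15 \gamma_{1} - 9 \gamma_{34}


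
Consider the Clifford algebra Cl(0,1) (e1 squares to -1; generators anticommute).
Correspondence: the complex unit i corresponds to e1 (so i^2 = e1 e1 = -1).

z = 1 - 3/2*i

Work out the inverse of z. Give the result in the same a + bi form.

In blades: z = 1 - 3/2*e1.
With qbar = 1 + 3/2*e1 (scalar fixed, mapped units negated), z qbar = 13/4 (the sum of squared coefficients), so z^-1 = qbar / (13/4) = 4/13 + 6/13*e1; translating back:
Answer: 4/13 + 6/13*i


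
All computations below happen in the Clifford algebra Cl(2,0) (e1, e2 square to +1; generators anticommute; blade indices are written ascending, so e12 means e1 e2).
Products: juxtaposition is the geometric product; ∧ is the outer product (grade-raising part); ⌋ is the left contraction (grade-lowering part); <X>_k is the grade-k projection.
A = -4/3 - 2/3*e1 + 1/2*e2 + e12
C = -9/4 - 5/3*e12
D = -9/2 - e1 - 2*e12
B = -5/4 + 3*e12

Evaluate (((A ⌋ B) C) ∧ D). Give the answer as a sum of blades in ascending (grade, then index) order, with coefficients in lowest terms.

step 1: -4/3 - 3/2*e1 - 2*e2 - 4*e12
step 2: -11/3 + 1/24*e1 + 7*e2 + 101/9*e12
step 3: 33/2 + 167/48*e1 - 63/2*e2 - 217/6*e12
Answer: 33/2 + 167/48*e1 - 63/2*e2 - 217/6*e12


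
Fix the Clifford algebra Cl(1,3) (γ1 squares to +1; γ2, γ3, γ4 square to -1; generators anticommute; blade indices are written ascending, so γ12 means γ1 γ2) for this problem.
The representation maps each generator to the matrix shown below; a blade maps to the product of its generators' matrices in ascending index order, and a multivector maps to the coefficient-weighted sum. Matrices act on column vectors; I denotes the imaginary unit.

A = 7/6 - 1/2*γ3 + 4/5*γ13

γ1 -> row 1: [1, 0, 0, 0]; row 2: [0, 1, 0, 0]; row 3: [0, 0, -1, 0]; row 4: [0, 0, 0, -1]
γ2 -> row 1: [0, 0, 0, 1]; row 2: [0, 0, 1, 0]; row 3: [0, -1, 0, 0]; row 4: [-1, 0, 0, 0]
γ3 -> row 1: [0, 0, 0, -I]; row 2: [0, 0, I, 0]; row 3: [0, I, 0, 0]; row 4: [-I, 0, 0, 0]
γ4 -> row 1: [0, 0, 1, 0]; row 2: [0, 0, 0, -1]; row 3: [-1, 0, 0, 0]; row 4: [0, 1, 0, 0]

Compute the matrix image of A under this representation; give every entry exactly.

Bivector images (products of the table entries): rho(γ13) = rho(γ1)rho(γ3) = row 1: [0, 0, 0, -I]; row 2: [0, 0, I, 0]; row 3: [0, -I, 0, 0]; row 4: [I, 0, 0, 0].
M = (7/6)*1 + (-1/2)*rho(γ3) + (4/5)*rho(γ13), summed entrywise (1 is the identity matrix):
Answer: row 1: [7/6, 0, 0, -3*I/10]; row 2: [0, 7/6, 3*I/10, 0]; row 3: [0, -13*I/10, 7/6, 0]; row 4: [13*I/10, 0, 0, 7/6]


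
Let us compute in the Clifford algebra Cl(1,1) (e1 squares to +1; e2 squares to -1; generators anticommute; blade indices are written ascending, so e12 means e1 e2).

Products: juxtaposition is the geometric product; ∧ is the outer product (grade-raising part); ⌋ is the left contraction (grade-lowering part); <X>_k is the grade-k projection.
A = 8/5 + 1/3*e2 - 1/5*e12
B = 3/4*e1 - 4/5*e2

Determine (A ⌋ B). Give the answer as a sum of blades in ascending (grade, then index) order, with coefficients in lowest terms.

step 1: 4/15 + 6/5*e1 - 32/25*e2
Answer: 4/15 + 6/5*e1 - 32/25*e2


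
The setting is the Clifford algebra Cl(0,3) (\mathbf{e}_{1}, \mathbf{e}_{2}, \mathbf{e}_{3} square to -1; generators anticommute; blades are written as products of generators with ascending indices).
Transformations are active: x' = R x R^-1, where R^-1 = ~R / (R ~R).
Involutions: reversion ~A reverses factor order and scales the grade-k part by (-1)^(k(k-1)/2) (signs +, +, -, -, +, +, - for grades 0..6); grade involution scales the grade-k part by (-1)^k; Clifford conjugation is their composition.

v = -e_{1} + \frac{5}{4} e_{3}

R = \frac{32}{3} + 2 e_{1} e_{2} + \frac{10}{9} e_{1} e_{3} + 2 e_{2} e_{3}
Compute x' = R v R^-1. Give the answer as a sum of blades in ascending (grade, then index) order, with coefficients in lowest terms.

~R = \frac{32}{3} - 2 e_{1} e_{2} - \frac{10}{9} e_{1} e_{3} - 2 e_{2} e_{3}, and R ~R = \frac{9964}{81}, so R^-1 = ~R / (\frac{9964}{81}).
R v = -\frac{217}{18} e_{1} - \frac{9}{2} e_{2} + \frac{110}{9} e_{3} + \frac{1}{2} e_{1} e_{2} e_{3}
Answer: -\frac{101}{94} e_{1} - \frac{3933}{4982} e_{2} + \frac{8827}{9964} e_{3}


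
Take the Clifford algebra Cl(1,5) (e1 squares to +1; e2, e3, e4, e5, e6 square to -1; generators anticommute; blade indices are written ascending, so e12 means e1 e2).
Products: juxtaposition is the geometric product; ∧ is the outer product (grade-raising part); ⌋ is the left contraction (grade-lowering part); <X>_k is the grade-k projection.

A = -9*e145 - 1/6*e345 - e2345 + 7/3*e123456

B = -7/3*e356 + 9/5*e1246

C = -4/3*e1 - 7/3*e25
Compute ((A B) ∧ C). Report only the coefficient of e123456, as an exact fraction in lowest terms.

step 1: 21/5*e35 + 7/18*e46 + 49/9*e124 + 7/3*e246 - 81/5*e256 - 21*e1346 - 9/5*e1356 - 3/10*e12356
step 2: -28/5*e135 - 14/27*e146 + 28/9*e1246 - 108/5*e1256 + 49/54*e2456 + 49*e123456
Answer: 49


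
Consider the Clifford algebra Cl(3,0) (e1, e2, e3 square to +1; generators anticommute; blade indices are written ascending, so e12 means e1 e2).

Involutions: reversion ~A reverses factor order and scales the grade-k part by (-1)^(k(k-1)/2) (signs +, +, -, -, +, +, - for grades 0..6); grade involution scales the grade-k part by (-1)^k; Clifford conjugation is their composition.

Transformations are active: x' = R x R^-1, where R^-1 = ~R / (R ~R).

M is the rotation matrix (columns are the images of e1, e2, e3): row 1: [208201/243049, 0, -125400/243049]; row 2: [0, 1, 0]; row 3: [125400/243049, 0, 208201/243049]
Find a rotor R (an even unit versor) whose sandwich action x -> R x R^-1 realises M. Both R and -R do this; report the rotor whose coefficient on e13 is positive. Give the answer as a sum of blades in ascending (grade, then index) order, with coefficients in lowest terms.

Method: write R = a + b12*e12 + b13*e13 + b23*e23 with a^2 + b12^2 + b13^2 + b23^2 = 1 (so R^-1 = ~R). Expanding the columns R e_j ~R gives tr M = 4a^2 - 1 and, from the antisymmetric part, M21 - M12 = -4a*b12, M13 - M31 = 4a*b13, M32 - M23 = -4a*b23.
Here tr M = 659451/243049, so a^2 = (1 + tr M)/4 = 225625/243049 and a = ±475/493. Taking a = 475/493: M21 - M12 = 0, M13 - M31 = -250800/243049, M32 - M23 = 0, giving b12 = 0, b13 = -132/493, b23 = 0, i.e. R = 475/493 - 132/493*e13.
Its e13 coefficient is negative, so report the other preimage -R.
Answer: -475/493 + 132/493*e13. Sheet selection: the two-to-one cover makes ±R indistinguishable at the matrix level (trace 659451/243049), so uniqueness comes from the required sign on e13.


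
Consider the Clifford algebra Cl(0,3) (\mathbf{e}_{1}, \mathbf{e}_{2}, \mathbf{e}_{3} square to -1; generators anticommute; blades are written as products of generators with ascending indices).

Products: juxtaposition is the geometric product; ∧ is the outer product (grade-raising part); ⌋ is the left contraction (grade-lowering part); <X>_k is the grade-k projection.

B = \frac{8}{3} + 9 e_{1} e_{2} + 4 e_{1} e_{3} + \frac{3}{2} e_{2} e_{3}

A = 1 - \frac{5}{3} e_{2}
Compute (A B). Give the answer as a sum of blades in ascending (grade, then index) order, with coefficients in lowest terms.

step 1: \frac{8}{3} - 15 e_{1} - \frac{40}{9} e_{2} + \frac{5}{2} e_{3} + 9 e_{1} e_{2} + 4 e_{1} e_{3} + \frac{3}{2} e_{2} e_{3} + \frac{20}{3} e_{1} e_{2} e_{3}
Answer: \frac{8}{3} - 15 e_{1} - \frac{40}{9} e_{2} + \frac{5}{2} e_{3} + 9 e_{1} e_{2} + 4 e_{1} e_{3} + \frac{3}{2} e_{2} e_{3} + \frac{20}{3} e_{1} e_{2} e_{3}


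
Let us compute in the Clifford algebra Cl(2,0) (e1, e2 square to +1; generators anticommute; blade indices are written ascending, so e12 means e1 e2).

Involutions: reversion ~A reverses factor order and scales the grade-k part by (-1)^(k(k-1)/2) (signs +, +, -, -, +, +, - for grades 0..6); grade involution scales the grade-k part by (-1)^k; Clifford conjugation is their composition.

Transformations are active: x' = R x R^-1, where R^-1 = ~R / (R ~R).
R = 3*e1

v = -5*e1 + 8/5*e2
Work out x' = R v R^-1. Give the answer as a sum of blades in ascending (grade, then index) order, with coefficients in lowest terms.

~R = 3*e1, and R ~R = 9, so R^-1 = ~R / (9).
R v = -15 + 24/5*e12
Answer: -5*e1 - 8/5*e2


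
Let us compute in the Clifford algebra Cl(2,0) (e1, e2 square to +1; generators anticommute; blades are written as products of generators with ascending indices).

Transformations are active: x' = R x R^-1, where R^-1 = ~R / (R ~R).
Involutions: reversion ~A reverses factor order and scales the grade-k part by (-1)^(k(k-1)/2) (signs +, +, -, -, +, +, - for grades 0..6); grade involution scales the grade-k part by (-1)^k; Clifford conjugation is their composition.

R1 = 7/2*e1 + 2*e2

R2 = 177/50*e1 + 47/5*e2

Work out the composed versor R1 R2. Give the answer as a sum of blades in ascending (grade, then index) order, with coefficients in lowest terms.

Distribute over the terms of R1 (each basis-blade product reordered to ascending indices, repeated generators contracted through their squares):
(7/2*e1) R2 = 1239/100 + 329/10*e1 e2
(2*e2) R2 = 94/5 - 177/25*e1 e2
Summing the partial products and collecting blades:
Answer: 3119/100 + 1291/50*e1 e2


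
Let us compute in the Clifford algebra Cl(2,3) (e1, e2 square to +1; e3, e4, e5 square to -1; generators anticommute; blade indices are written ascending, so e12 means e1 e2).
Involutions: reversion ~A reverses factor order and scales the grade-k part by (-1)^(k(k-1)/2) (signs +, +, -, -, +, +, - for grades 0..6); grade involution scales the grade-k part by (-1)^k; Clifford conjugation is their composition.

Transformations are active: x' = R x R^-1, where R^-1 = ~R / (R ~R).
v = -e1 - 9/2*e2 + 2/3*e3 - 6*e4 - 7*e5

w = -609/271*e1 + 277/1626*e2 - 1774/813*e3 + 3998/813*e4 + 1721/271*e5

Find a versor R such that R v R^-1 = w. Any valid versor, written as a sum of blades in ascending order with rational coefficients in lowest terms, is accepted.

Take R = v + w = -880/271*e1 - 3520/813*e2 - 1232/813*e3 - 880/813*e4 - 176/271*e5. Because q(v) = q(w) = -2311/36, conjugation by R sends v exactly to w.
Answer: -880/271*e1 - 3520/813*e2 - 1232/813*e3 - 880/813*e4 - 176/271*e5


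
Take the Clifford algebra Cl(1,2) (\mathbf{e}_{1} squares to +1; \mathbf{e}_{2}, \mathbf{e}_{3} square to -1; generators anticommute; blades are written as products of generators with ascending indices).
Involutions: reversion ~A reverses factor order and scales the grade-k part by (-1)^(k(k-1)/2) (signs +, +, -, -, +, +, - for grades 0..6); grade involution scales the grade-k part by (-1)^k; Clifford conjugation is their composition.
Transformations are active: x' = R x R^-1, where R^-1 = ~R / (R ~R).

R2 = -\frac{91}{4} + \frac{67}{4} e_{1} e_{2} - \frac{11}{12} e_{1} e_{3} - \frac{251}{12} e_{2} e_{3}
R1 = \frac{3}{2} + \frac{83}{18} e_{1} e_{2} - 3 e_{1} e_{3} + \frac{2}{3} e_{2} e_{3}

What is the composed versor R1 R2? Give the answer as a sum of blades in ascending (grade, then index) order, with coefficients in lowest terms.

Distribute over the terms of R1 (each basis-blade product reordered to ascending indices, repeated generators contracted through their squares):
(\frac{3}{2}) R2 = -\frac{273}{8} + \frac{201}{8} e_{1} e_{2} - \frac{11}{8} e_{1} e_{3} - \frac{251}{8} e_{2} e_{3}
(\frac{83}{18} e_{1} e_{2}) R2 = \frac{5561}{72} - \frac{7553}{72} e_{1} e_{2} + \frac{20833}{216} e_{1} e_{3} + \frac{913}{216} e_{2} e_{3}
(-3 e_{1} e_{3}) R2 = \frac{11}{4} + \frac{251}{4} e_{1} e_{2} + \frac{273}{4} e_{1} e_{3} - \frac{201}{4} e_{2} e_{3}
(\frac{2}{3} e_{2} e_{3}) R2 = \frac{251}{18} + \frac{11}{18} e_{1} e_{2} + \frac{67}{6} e_{1} e_{3} - \frac{91}{6} e_{2} e_{3}
Summing the partial products and collecting blades:
Answer: \frac{2153}{36} - \frac{197}{12} e_{1} e_{2} + \frac{18845}{108} e_{1} e_{3} - \frac{9997}{108} e_{2} e_{3}


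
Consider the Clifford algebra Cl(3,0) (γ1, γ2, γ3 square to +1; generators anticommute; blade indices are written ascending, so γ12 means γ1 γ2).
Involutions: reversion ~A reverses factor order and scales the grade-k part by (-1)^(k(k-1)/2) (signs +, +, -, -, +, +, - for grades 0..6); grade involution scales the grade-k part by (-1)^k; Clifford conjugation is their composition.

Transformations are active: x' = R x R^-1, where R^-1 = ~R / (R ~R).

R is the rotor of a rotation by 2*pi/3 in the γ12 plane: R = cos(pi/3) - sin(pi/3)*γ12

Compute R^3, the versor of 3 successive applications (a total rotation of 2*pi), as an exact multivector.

Half-angle bookkeeping: 3 applications in γ12 add up to rotor phase 3*pi/3 = pi, so R^3 = cos(pi) - sin(pi)*γ12.
cos(pi) = -1 and sin(pi) = 0, so R^3 = -1. The total rotation 2*pi is 1 full turn, so every vector returns to itself, yet the rotor is -1, on the OTHER sheet of the double cover (an odd number of 2*pi turns).
Answer: -1


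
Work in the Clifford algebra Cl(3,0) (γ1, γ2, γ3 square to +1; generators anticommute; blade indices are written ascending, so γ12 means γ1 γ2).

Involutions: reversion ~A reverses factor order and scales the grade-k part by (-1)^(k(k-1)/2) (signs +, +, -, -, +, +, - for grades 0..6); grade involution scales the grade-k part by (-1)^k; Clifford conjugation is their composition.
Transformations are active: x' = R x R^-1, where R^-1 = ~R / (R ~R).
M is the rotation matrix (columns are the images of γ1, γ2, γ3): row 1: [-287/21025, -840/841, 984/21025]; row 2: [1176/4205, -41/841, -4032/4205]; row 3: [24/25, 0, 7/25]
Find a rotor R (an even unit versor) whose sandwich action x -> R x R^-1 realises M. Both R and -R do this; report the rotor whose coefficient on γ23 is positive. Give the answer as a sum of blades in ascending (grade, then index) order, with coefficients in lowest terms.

Method: write R = a + b12*γ12 + b13*γ13 + b23*γ23 with a^2 + b12^2 + b13^2 + b23^2 = 1 (so R^-1 = ~R). Expanding the columns R e_j ~R gives tr M = 4a^2 - 1 and, from the antisymmetric part, M21 - M12 = -4a*b12, M13 - M31 = 4a*b13, M32 - M23 = -4a*b23.
Here tr M = 183/841, so a^2 = (1 + tr M)/4 = 256/841 and a = ±16/29. Taking a = 16/29: M21 - M12 = 5376/4205, M13 - M31 = -768/841, M32 - M23 = 4032/4205, giving b12 = -84/145, b13 = -12/29, b23 = -63/145, i.e. R = 16/29 - 84/145*γ12 - 12/29*γ13 - 63/145*γ23.
Its γ23 coefficient is negative, so report the other preimage -R.
Answer: -16/29 + 84/145*γ12 + 12/29*γ13 + 63/145*γ23. Recall the cover is two-to-one: with M of trace 183/841, both preimages act alike, and the stated γ23 sign chooses the sheet.


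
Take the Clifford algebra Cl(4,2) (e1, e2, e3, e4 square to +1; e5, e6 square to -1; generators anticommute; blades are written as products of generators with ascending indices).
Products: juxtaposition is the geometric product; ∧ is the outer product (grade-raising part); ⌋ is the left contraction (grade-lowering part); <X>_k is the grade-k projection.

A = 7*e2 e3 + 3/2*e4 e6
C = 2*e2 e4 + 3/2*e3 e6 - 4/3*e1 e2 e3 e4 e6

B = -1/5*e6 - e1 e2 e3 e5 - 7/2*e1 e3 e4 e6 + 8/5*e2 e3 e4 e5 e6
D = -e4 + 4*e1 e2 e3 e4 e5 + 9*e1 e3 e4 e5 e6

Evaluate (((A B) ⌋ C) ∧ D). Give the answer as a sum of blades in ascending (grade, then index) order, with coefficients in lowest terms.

step 1: 3/10*e4 - 21/4*e1 e3 + 7*e1 e5 - 12/5*e2 e3 e5 - 7/5*e2 e3 e6 - 56/5*e4 e5 e6 - 49/2*e1 e2 e4 e6 + 3/2*e1 e2 e3 e4 e5 e6
step 2: -3/5*e2 - 98/3*e3 + 28/15*e1 e4 + 7*e2 e4 e6 + 2/5*e1 e2 e3 e6
step 3: 3/5*e2 e4 + 98/3*e3 e4 + 2/5*e1 e2 e3 e4 e6 + 27/5*e1 e2 e3 e4 e5 e6
Answer: 3/5*e2 e4 + 98/3*e3 e4 + 2/5*e1 e2 e3 e4 e6 + 27/5*e1 e2 e3 e4 e5 e6


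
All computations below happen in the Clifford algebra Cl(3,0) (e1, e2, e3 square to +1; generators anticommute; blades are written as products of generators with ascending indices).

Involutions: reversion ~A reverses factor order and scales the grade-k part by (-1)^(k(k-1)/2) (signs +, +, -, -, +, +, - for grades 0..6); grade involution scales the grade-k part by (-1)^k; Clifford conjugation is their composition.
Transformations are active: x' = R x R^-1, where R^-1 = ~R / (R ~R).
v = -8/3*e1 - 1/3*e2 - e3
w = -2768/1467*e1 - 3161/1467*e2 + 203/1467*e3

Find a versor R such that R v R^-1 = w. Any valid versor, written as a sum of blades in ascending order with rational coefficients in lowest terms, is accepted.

Why this works: both vectors square to 74/9, so q(v) = q(w) and R = v + w = -6680/1467*e1 - 3650/1467*e2 - 1264/1467*e3 carries v to w — its own direction survives, the complement (v - w)/2 flips.
Answer: -6680/1467*e1 - 3650/1467*e2 - 1264/1467*e3


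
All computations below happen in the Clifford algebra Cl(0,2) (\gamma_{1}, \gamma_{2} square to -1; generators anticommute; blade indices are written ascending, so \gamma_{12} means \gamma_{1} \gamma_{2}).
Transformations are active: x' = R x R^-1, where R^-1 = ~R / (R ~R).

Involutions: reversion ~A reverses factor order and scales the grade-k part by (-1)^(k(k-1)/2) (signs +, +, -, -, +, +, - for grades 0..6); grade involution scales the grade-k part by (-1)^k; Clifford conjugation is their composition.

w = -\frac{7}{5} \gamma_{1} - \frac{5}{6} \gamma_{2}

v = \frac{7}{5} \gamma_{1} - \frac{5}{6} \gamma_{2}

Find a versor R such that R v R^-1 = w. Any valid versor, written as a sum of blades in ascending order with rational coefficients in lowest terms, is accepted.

Key observation: q(v) = q(w) = -\frac{2389}{900} (sandwiches preserve the norm), so R = v + w = -\frac{5}{3} \gamma_{2} works whenever it is invertible — the component of v along it is kept and (v - w)/2 reverses, sending v to w.
Answer: -\frac{5}{3} \gamma_{2}


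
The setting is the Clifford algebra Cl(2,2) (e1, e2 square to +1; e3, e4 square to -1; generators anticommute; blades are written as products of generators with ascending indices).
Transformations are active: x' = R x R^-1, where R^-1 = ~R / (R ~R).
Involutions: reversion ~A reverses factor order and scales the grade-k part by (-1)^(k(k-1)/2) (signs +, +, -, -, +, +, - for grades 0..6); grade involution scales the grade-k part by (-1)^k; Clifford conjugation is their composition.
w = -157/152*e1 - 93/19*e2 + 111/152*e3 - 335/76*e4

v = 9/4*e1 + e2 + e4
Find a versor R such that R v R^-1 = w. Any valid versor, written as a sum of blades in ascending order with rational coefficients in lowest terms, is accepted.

Since q(v) = q(w) = 81/16, the sum R = v + w = 185/152*e1 - 74/19*e2 + 111/152*e3 - 259/76*e4 does the job whenever invertible.
Answer: 185/152*e1 - 74/19*e2 + 111/152*e3 - 259/76*e4


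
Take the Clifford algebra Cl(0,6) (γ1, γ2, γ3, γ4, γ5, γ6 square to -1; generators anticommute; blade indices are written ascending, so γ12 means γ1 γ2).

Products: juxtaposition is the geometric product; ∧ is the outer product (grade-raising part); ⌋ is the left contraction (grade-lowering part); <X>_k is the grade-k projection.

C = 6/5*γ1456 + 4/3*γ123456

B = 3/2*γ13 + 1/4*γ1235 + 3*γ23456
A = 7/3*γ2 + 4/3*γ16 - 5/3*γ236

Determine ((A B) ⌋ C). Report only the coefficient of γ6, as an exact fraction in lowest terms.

step 1: -2*γ36 - 5*γ45 - 7/2*γ123 + 5/2*γ126 + 7/12*γ135 + 5/12*γ156 - 1/3*γ2356 - 7*γ3456 - 4*γ12345
step 2: 1/2*γ4 + 16/3*γ6 - 28/3*γ12 - 4/9*γ14 + 6*γ16 + 5/9*γ234 - 7/9*γ246 - 10/3*γ345 - 14/3*γ456 + 20/3*γ1236 + 8/3*γ1245
Answer: 16/3


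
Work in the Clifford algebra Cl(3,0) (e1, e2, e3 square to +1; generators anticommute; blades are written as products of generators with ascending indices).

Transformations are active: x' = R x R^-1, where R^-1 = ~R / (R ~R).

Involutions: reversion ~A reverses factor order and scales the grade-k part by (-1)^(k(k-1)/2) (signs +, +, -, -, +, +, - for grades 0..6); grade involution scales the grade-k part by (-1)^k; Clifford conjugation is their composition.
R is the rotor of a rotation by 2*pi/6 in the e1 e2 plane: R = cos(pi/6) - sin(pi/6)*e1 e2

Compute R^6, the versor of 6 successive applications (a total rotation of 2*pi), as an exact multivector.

Rotor phase runs at HALF the rotation angle; powers of one rotor simply add phase, so after 6 steps in e1 e2 the phase is 6*pi/6 = pi and R^6 = cos(pi) - sin(pi)*e1 e2.
cos(pi) = -1 and sin(pi) = 0, so R^6 = -1. The total rotation 2*pi is 1 full turn, so every vector returns to itself, yet the rotor is -1, on the OTHER sheet of the double cover (an odd number of 2*pi turns).
Answer: -1


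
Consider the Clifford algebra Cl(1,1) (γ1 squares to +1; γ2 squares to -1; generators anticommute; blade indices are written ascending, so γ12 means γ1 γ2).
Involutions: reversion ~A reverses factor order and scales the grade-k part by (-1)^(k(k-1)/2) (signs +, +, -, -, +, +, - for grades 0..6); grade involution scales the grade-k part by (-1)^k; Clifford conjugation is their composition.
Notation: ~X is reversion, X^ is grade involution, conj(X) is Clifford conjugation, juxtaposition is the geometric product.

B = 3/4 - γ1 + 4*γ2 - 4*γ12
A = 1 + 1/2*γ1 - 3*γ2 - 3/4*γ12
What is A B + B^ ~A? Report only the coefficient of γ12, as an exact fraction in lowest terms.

first term: 61/4 + 115/8*γ1 - γ2 - 89/16*γ12
second term: -55/4 - 109/8*γ1 - 7/2*γ2 - 71/16*γ12
Answer: -10


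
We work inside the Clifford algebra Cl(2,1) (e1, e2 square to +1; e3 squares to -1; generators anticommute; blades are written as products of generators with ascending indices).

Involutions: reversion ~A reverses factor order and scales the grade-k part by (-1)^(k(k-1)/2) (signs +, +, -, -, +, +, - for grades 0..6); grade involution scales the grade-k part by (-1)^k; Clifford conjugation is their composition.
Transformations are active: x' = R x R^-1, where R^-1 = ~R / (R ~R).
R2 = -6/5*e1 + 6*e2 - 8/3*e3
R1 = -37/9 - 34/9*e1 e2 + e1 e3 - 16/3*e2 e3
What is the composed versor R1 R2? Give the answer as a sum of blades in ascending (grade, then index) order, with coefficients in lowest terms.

Distribute over the terms of R2 (each basis-blade product reordered to ascending indices, repeated generators contracted through their squares):
R1 (-6/5*e1) = 74/15*e1 - 68/15*e2 + 6/5*e3 + 32/5*e1 e2 e3
R1 (6*e2) = -68/3*e1 - 74/3*e2 + 32*e3 - 6*e1 e2 e3
R1 (-8/3*e3) = 8/3*e1 - 128/9*e2 + 296/27*e3 + 272/27*e1 e2 e3
Summing the partial products and collecting blades:
Answer: -226/15*e1 - 1954/45*e2 + 5962/135*e3 + 1414/135*e1 e2 e3


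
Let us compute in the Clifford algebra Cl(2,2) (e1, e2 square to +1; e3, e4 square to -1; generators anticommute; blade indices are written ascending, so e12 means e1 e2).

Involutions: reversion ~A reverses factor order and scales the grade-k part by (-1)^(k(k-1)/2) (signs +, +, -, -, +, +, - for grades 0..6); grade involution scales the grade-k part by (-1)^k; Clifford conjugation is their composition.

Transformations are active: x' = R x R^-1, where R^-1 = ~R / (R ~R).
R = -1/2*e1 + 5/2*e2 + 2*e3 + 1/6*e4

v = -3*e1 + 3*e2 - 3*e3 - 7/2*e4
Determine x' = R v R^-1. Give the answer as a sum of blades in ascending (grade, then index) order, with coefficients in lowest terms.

~R = -1/2*e1 + 5/2*e2 + 2*e3 + 1/6*e4, and R ~R = 89/36, so R^-1 = ~R / (89/36).
R v = 187/12 + 6*e12 + 15/2*e13 + 9/4*e14 - 27/2*e23 - 37/4*e24 - 13/2*e34
Answer: -294/89*e1 + 2538/89*e2 + 2511/89*e3 + 997/178*e4


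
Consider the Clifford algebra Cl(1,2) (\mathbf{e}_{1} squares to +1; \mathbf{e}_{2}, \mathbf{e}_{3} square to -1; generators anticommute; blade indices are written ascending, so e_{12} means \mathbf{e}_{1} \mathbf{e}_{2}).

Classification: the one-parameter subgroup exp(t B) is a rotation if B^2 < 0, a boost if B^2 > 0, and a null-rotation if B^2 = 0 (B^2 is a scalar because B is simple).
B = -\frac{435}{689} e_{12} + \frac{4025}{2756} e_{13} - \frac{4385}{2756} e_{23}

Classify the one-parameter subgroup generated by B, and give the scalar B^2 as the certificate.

B^2 term by term: the squares give (-\frac{435}{689})^2*(e_{12})^2 + (\frac{4025}{2756})^2*(e_{13})^2 + (-\frac{4385}{2756})^2*(e_{23})^2 = \frac{189225}{474721}*(+1) + \frac{16200625}{7595536}*(+1) + \frac{19228225}{7595536}*(-1) = 0 (each basis 2-blade squares to minus the product of its generators' squares); cross terms between blades sharing an index anticommute and cancel. So B^2 = 0.
Answer: null-rotation, certificate B^2 = 0. One invariant decides it: the square 0 survives every conjugation, and its sign is exactly the classification.


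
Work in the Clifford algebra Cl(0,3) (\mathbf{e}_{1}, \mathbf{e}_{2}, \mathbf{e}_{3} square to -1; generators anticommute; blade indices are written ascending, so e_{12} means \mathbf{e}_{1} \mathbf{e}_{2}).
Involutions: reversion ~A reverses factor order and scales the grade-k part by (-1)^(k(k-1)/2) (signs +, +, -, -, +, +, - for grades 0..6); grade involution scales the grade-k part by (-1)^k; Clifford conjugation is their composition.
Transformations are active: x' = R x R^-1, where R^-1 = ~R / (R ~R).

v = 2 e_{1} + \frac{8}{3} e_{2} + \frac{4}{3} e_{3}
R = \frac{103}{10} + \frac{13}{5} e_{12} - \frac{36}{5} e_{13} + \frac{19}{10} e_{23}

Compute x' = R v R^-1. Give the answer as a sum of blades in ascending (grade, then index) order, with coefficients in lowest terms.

~R = \frac{103}{10} - \frac{13}{5} e_{12} + \frac{36}{5} e_{13} - \frac{19}{10} e_{23}, and R ~R = \frac{1683}{10}, so R^-1 = ~R / (\frac{1683}{10}).
R v = \frac{349}{15} e_{1} + \frac{452}{15} e_{2} + \frac{22}{5} e_{3} + \frac{397}{15} e_{123}
Answer: \frac{7298}{5049} e_{1} + \frac{976}{297} e_{2} + \frac{116}{5049} e_{3}


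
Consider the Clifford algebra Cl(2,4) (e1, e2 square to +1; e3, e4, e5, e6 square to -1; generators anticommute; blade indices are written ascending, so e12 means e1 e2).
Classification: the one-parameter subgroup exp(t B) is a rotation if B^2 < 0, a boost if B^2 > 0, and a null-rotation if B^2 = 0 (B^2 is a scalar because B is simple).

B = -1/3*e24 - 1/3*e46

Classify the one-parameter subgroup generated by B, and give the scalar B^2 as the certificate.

B^2 term by term: the squares give (-1/3)^2*(e24)^2 + (-1/3)^2*(e46)^2 = 1/9*(+1) + 1/9*(-1) = 0 (each basis 2-blade squares to minus the product of its generators' squares); cross terms between blades sharing an index anticommute and cancel. So B^2 = 0.
Answer: null-rotation, certificate B^2 = 0. The invariant at work: B^2 = 0 is unchanged by conjugation, hence its sign classifies the subgroup whatever basis B is written in.


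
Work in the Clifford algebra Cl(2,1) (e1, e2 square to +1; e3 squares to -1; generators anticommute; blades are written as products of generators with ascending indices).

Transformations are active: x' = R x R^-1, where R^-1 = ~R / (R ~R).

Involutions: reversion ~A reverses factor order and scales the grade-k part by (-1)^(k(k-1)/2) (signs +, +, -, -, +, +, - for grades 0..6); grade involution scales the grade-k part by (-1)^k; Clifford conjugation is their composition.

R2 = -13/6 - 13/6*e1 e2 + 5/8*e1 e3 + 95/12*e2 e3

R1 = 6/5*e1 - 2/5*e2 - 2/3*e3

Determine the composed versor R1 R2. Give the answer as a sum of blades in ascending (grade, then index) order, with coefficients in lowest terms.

Distribute over the terms of R1 (each basis-blade product reordered to ascending indices, repeated generators contracted through their squares):
(6/5*e1) R2 = -13/5*e1 - 13/5*e2 + 3/4*e3 + 19/2*e1 e2 e3
(-2/5*e2) R2 = -13/15*e1 + 13/15*e2 - 19/6*e3 + 1/4*e1 e2 e3
(-2/3*e3) R2 = -5/12*e1 - 95/18*e2 + 13/9*e3 + 13/9*e1 e2 e3
Summing the partial products and collecting blades:
Answer: -233/60*e1 - 631/90*e2 - 35/36*e3 + 403/36*e1 e2 e3
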